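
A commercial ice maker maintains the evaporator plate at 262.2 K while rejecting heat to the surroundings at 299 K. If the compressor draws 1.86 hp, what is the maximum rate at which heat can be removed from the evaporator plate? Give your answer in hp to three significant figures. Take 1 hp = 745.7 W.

The reservoir spacing is ΔT = 299 − 262.2 = 36.80 K.
COP_Carnot = T_C/ΔT = 262.20/36.80 = 7.125.
Q̇_max = COP_Carnot × Ẇ = 7.125 × 1.860 hp = 13.25 hp.

13.3 hp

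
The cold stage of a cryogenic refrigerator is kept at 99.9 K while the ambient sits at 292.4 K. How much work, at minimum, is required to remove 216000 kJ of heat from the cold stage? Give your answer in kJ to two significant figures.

420000 kJ

The reservoir spacing is ΔT = 292.4 − 99.9 = 192.5 K.
The reversible limit is COP_R = T_C/ΔT = 0.5190, so W_min = Q_C/COP = Q_C·ΔT/T_C.
W_min = 216000 × 192.5/99.90 = 416200 kJ.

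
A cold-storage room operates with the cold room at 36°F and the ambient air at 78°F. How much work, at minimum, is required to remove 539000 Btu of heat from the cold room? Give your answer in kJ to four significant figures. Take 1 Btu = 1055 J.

In absolute terms T_C = 275.37 K and T_H = 298.71 K, so ΔT = 23.33 K.
The reversible limit is COP_R = T_C/ΔT = 11.80, so W_min = Q_C/COP = Q_C·ΔT/T_C.
W_min = 539000 × 23.33/275.37 = 45670 Btu = 48180 kJ.

48180 kJ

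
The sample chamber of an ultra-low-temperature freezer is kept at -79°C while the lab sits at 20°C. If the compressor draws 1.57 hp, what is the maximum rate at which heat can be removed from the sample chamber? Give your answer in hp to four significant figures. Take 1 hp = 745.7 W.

3.079 hp

In absolute terms T_C = 194.15 K and T_H = 293.15 K, so ΔT = 99.00 K.
COP_Carnot = T_C/ΔT = 194.15/99.00 = 1.961.
Q̇_max = COP_Carnot × Ẇ = 1.961 × 1.570 hp = 3.079 hp.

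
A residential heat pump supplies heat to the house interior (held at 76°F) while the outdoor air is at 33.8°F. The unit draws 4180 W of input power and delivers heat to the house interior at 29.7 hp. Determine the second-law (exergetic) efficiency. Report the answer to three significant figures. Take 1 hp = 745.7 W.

0.417

Converting, Q̇_H = 29.70 hp = 22150 W, so COP_actual = Q̇_H/Ẇ = 22150/4180 = 5.298.
In absolute terms T_C = 274.15 K and T_H = 297.59 K, so ΔT = 23.44 K.
COP_Carnot = T_H/ΔT = 297.59/23.44 = 12.69.
η_II = COP_actual/COP_Carnot = 5.298/12.69 = 0.4174.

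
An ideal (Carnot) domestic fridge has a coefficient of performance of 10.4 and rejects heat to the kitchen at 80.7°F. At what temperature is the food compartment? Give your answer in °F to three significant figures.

For a Carnot refrigerator COP_R = T_C/(T_H − T_C), so T_C = COP·T_H/(1 + COP).
With T_H = 300.21 K, T_C = 10.4 × 300.21/11.40 = 273.87 K.
Converting, 273.87 K = 33.30°F.

33.3 °F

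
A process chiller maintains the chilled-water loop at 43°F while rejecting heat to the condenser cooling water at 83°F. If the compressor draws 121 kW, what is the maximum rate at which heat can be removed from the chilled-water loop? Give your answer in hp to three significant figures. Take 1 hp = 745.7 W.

In absolute terms T_C = 279.26 K and T_H = 301.48 K, so ΔT = 22.22 K.
COP_Carnot = T_C/ΔT = 279.26/22.22 = 12.57.
Q̇_max = COP_Carnot × Ẇ = 12.57 × 121.0 kW = 1521 kW = 2039 hp.

2040 hp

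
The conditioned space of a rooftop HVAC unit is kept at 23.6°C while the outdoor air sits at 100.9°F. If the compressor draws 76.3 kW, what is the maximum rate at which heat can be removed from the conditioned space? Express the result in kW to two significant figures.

1500 kW

In absolute terms T_C = 296.75 K and T_H = 311.43 K, so ΔT = 14.68 K.
COP_Carnot = T_C/ΔT = 296.75/14.68 = 20.22.
Q̇_max = COP_Carnot × Ẇ = 20.22 × 76.30 kW = 1543 kW.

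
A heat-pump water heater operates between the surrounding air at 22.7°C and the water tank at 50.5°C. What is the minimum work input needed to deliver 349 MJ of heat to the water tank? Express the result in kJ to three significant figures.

In absolute terms T_C = 295.85 K and T_H = 323.65 K, so ΔT = 27.80 K.
The reversible limit is COP_HP = T_H/ΔT = 11.64, so W_min = Q_H/COP = Q_H·ΔT/T_H.
W_min = 349.0 × 27.80/323.65 = 29.98 MJ = 29980 kJ.

30000 kJ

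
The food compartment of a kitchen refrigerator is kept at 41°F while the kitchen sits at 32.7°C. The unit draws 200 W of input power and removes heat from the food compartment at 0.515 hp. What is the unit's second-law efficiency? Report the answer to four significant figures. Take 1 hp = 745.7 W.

0.1912

Converting, Q̇_C = 0.5150 hp = 384.0 W, so COP_actual = Q̇_C/Ẇ = 384.0/200.0 = 1.920.
In absolute terms T_C = 278.15 K and T_H = 305.85 K, so ΔT = 27.70 K.
COP_Carnot = T_C/ΔT = 278.15/27.70 = 10.04.
η_II = COP_actual/COP_Carnot = 1.920/10.04 = 0.1912.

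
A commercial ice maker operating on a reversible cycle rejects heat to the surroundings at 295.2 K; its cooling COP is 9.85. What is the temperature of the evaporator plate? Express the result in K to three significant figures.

For a Carnot refrigerator COP_R = T_C/(T_H − T_C), so T_C = COP·T_H/(1 + COP).
With T_H = 295.20 K, T_C = 9.85 × 295.20/10.85 = 267.99 K.

268 K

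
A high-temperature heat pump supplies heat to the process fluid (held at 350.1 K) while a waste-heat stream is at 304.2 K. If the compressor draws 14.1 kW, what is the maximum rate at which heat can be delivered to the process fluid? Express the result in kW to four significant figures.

The reservoir spacing is ΔT = 350.1 − 304.2 = 45.90 K.
COP_Carnot = T_H/ΔT = 350.10/45.90 = 7.627.
Q̇_max = COP_Carnot × Ẇ = 7.627 × 14.10 kW = 107.5 kW.

107.5 kW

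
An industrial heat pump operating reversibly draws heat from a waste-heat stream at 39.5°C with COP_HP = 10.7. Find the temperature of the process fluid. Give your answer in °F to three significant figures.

161 °F

COP_HP = T_H/(T_H − T_C) rearranges to T_H = COP·T_C/(COP − 1).
With T_C = 312.65 K, T_H = 10.7 × 312.65/9.700 = 344.88 K.
Converting, 344.88 K = 161.12°F.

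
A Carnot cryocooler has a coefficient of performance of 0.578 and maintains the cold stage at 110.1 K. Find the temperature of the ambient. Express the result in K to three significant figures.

301 K

COP_R = T_C/(T_H − T_C) gives T_H − T_C = T_C/COP.
With T_C = 110.10 K, T_H = 110.10 × (1 + 1/0.578) = 300.58 K.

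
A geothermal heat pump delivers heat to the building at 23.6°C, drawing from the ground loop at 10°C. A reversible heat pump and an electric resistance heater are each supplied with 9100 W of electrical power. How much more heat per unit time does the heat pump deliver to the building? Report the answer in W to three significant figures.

In absolute terms T_C = 283.15 K and T_H = 296.75 K, so ΔT = 13.60 K.
COP_Carnot = T_H/ΔT = 296.75/13.60 = 21.82.
The heat pump delivers Q̇_H = COP × Ẇ = 198600 W; the resistance heater delivers Ẇ = 9100 W.
Extra = (COP − 1)·Ẇ = 189500 W.

189000 W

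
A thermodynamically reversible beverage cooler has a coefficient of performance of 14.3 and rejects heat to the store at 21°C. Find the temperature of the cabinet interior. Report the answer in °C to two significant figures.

1.8 °C

For a Carnot refrigerator COP_R = T_C/(T_H − T_C), so T_C = COP·T_H/(1 + COP).
With T_H = 294.15 K, T_C = 14.3 × 294.15/15.30 = 274.92 K.
Converting, 274.92 K = 1.77°C.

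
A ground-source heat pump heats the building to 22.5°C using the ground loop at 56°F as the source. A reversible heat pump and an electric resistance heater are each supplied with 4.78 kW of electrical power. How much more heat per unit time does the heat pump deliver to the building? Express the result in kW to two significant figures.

150 kW

In absolute terms T_C = 286.48 K and T_H = 295.65 K, so ΔT = 9.167 K.
COP_Carnot = T_H/ΔT = 295.65/9.167 = 32.25.
The heat pump delivers Q̇_H = COP × Ẇ = 154.2 kW; the resistance heater delivers Ẇ = 4.780 kW.
Extra = (COP − 1)·Ẇ = 149.4 kW.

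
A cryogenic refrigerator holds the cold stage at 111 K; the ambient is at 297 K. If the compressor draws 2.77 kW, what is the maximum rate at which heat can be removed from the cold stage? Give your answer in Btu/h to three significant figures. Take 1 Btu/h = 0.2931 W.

The reservoir spacing is ΔT = 297 − 111 = 186.0 K.
COP_Carnot = T_C/ΔT = 111.00/186.0 = 0.5968.
Q̇_max = COP_Carnot × Ẇ = 0.5968 × 2.770 kW = 1.653 kW = 5640 Btu/h.

5640 Btu/h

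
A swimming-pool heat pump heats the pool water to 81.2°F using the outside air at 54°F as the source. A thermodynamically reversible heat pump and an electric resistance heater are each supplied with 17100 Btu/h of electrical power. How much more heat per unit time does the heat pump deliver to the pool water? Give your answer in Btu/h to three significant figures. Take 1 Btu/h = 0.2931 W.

323000 Btu/h

In absolute terms T_C = 285.37 K and T_H = 300.48 K, so ΔT = 15.11 K.
COP_Carnot = T_H/ΔT = 300.48/15.11 = 19.88.
The heat pump delivers Q̇_H = COP × Ẇ = 340000 Btu/h; the resistance heater delivers Ẇ = 17100 Btu/h.
Extra = (COP − 1)·Ẇ = 322900 Btu/h.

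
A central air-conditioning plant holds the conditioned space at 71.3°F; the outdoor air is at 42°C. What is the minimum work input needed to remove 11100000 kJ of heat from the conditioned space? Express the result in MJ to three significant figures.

In absolute terms T_C = 294.98 K and T_H = 315.15 K, so ΔT = 20.17 K.
The reversible limit is COP_R = T_C/ΔT = 14.63, so W_min = Q_C/COP = Q_C·ΔT/T_C.
W_min = 11100000 × 20.17/294.98 = 758900 kJ = 758.9 MJ.

759 MJ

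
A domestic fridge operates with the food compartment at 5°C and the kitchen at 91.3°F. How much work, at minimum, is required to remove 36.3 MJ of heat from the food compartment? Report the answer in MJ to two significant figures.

3.6 MJ

In absolute terms T_C = 278.15 K and T_H = 306.09 K, so ΔT = 27.94 K.
The reversible limit is COP_R = T_C/ΔT = 9.954, so W_min = Q_C/COP = Q_C·ΔT/T_C.
W_min = 36.30 × 27.94/278.15 = 3.647 MJ.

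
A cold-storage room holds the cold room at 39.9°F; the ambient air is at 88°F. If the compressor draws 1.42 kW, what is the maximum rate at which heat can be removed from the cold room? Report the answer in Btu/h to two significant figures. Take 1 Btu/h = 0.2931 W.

In absolute terms T_C = 277.54 K and T_H = 304.26 K, so ΔT = 26.72 K.
COP_Carnot = T_C/ΔT = 277.54/26.72 = 10.39.
Q̇_max = COP_Carnot × Ẇ = 10.39 × 1.420 kW = 14.75 kW = 50320 Btu/h.

50000 Btu/h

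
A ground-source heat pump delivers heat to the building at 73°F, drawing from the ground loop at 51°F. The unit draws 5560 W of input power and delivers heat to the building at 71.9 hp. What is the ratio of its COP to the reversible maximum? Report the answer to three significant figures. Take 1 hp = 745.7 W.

0.398

Converting, Q̇_H = 71.90 hp = 53620 W, so COP_actual = Q̇_H/Ẇ = 53620/5560 = 9.643.
In absolute terms T_C = 283.71 K and T_H = 295.93 K, so ΔT = 12.22 K.
COP_Carnot = T_H/ΔT = 295.93/12.22 = 24.21.
η_II = COP_actual/COP_Carnot = 9.643/24.21 = 0.3983.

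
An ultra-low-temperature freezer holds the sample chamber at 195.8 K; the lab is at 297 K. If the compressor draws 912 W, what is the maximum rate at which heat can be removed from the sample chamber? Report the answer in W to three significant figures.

1760 W

The reservoir spacing is ΔT = 297 − 195.8 = 101.2 K.
COP_Carnot = T_C/ΔT = 195.80/101.2 = 1.935.
Q̇_max = COP_Carnot × Ẇ = 1.935 × 912.0 W = 1765 W.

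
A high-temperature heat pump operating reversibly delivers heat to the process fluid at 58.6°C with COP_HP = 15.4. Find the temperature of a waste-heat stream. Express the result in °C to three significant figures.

37.1 °C

COP_HP = T_H/(T_H − T_C) gives T_H − T_C = T_H/COP.
With T_H = 331.75 K, T_C = 331.75 × (1 − 1/15.4) = 310.21 K.
Converting, 310.21 K = 37.06°C.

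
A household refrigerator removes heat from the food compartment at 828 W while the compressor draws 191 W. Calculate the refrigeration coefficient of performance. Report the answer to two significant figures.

The first law gives Q̇_H = Q̇_C + Ẇ, so the three rates are Q̇_C = 828.0, Q̇_H = 1019, Ẇ = 191.0 W.
COP_R = Q̇_C/Ẇ = 828.0/191.0 = 4.335.

4.3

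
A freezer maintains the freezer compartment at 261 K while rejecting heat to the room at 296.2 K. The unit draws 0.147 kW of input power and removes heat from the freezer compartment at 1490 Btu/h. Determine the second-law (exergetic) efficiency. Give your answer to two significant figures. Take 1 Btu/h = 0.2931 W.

Converting, Q̇_C = 1490 Btu/h = 0.4367 kW, so COP_actual = Q̇_C/Ẇ = 0.4367/0.1470 = 2.971.
The reservoir spacing is ΔT = 296.2 − 261 = 35.20 K.
COP_Carnot = T_C/ΔT = 261.00/35.20 = 7.415.
η_II = COP_actual/COP_Carnot = 2.971/7.415 = 0.4007.

0.40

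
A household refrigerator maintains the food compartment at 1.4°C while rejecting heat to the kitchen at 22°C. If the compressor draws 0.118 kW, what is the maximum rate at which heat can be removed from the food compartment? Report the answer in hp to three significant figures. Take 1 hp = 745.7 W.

In absolute terms T_C = 274.55 K and T_H = 295.15 K, so ΔT = 20.60 K.
COP_Carnot = T_C/ΔT = 274.55/20.60 = 13.33.
Q̇_max = COP_Carnot × Ẇ = 13.33 × 0.1180 kW = 1.573 kW = 2.109 hp.

2.11 hp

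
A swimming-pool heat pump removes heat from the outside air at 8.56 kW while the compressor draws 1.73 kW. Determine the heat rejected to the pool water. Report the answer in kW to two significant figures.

For a cyclic device the first law requires Q̇_H = Q̇_C + Ẇ.
Q̇_H = Q̇_C + Ẇ = 10.29 kW.

10 kW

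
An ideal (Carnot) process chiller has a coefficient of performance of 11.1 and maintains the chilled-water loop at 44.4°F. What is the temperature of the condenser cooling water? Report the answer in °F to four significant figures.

COP_R = T_C/(T_H − T_C) gives T_H − T_C = T_C/COP.
With T_C = 280.04 K, T_H = 280.04 × (1 + 1/11.1) = 305.27 K.
Converting, 305.27 K = 89.81°F.

89.81 °F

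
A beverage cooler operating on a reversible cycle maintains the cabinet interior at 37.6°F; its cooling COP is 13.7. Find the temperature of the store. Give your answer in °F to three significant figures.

COP_R = T_C/(T_H − T_C) gives T_H − T_C = T_C/COP.
With T_C = 276.26 K, T_H = 276.26 × (1 + 1/13.7) = 296.43 K.
Converting, 296.43 K = 73.90°F.

73.9 °F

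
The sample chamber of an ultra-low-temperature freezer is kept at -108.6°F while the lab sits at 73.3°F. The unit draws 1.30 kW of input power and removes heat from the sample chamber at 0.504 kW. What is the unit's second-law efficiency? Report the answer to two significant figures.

0.20

COP_actual = Q̇_C/Ẇ = 0.5040/1.300 = 0.3877.
In absolute terms T_C = 195.04 K and T_H = 296.09 K, so ΔT = 101.1 K.
COP_Carnot = T_C/ΔT = 195.04/101.1 = 1.930.
η_II = COP_actual/COP_Carnot = 0.3877/1.930 = 0.2009.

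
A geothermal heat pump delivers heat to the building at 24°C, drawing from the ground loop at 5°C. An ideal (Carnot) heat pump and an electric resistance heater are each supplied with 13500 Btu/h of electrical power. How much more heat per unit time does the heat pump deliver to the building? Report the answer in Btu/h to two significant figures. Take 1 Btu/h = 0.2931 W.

In absolute terms T_C = 278.15 K and T_H = 297.15 K, so ΔT = 19.00 K.
COP_Carnot = T_H/ΔT = 297.15/19.00 = 15.64.
The heat pump delivers Q̇_H = COP × Ẇ = 211100 Btu/h; the resistance heater delivers Ẇ = 13500 Btu/h.
Extra = (COP − 1)·Ẇ = 197600 Btu/h.

200000 Btu/h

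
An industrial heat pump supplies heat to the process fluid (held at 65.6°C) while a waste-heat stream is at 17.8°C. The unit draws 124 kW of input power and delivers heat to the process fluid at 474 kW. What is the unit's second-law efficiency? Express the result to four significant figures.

0.5394

COP_actual = Q̇_H/Ẇ = 474.0/124.0 = 3.823.
In absolute terms T_C = 290.95 K and T_H = 338.75 K, so ΔT = 47.80 K.
COP_Carnot = T_H/ΔT = 338.75/47.80 = 7.087.
η_II = COP_actual/COP_Carnot = 3.823/7.087 = 0.5394.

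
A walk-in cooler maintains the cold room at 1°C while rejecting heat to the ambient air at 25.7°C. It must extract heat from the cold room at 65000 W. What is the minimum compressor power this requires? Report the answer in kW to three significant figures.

5.86 kW

In absolute terms T_C = 274.15 K and T_H = 298.85 K, so ΔT = 24.70 K.
COP_Carnot = T_C/ΔT = 274.15/24.70 = 11.10.
Ẇ_min = Q̇/COP_Carnot = 65000/11.10 = 5856 W = 5.856 kW.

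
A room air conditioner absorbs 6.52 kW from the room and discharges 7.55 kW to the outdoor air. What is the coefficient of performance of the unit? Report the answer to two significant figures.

The first law gives Q̇_H = Q̇_C + Ẇ, so the three rates are Q̇_C = 6.520, Q̇_H = 7.550, Ẇ = 1.030 kW.
COP_R = Q̇_C/Ẇ = 6.520/1.030 = 6.330.

6.3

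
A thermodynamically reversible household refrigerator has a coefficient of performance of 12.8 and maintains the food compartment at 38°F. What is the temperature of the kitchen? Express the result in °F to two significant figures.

77 °F

COP_R = T_C/(T_H − T_C) gives T_H − T_C = T_C/COP.
With T_C = 276.48 K, T_H = 276.48 × (1 + 1/12.8) = 298.08 K.
Converting, 298.08 K = 76.88°F.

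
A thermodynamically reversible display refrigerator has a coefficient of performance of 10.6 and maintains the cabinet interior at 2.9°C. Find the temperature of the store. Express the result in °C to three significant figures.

28.9 °C

COP_R = T_C/(T_H − T_C) gives T_H − T_C = T_C/COP.
With T_C = 276.05 K, T_H = 276.05 × (1 + 1/10.6) = 302.09 K.
Converting, 302.09 K = 28.94°C.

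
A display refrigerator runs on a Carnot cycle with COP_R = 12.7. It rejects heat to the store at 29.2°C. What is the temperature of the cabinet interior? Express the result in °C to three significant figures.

7.13 °C

For a Carnot refrigerator COP_R = T_C/(T_H − T_C), so T_C = COP·T_H/(1 + COP).
With T_H = 302.35 K, T_C = 12.7 × 302.35/13.70 = 280.28 K.
Converting, 280.28 K = 7.13°C.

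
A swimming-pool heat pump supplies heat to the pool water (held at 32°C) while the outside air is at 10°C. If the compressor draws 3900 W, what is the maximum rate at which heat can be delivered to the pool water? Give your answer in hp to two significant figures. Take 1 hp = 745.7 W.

In absolute terms T_C = 283.15 K and T_H = 305.15 K, so ΔT = 22.00 K.
COP_Carnot = T_H/ΔT = 305.15/22.00 = 13.87.
Q̇_max = COP_Carnot × Ẇ = 13.87 × 3900 W = 54090 W = 72.54 hp.

73 hp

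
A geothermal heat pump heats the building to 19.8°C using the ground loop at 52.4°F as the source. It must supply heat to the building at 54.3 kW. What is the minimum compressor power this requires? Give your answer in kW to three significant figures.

1.57 kW

In absolute terms T_C = 284.48 K and T_H = 292.95 K, so ΔT = 8.467 K.
COP_Carnot = T_H/ΔT = 292.95/8.467 = 34.60.
Ẇ_min = Q̇/COP_Carnot = 54.30/34.60 = 1.569 kW.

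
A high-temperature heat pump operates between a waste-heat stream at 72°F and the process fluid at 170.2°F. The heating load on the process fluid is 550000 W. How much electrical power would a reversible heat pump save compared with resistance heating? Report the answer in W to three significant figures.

464000 W

In absolute terms T_C = 295.37 K and T_H = 349.93 K, so ΔT = 54.56 K.
COP_Carnot = T_H/ΔT = 349.93/54.56 = 6.414.
Resistance heating needs Ẇ_res = Q̇_H = 550000 W; the reversible heat pump needs only Ẇ_hp = Q̇_H/COP = 85750 W.
Saving = 550000 − 85750 = 464300 W.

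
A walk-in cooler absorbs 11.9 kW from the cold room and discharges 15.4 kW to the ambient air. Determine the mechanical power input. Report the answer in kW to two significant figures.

For a cyclic device the first law requires Q̇_H = Q̇_C + Ẇ.
Ẇ = Q̇_H − Q̇_C = 3.500 kW.

3.5 kW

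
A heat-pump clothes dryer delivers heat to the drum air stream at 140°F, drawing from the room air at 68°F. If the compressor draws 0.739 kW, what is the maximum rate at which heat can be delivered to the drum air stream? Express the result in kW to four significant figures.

6.155 kW

In absolute terms T_C = 293.15 K and T_H = 333.15 K, so ΔT = 40.00 K.
COP_Carnot = T_H/ΔT = 333.15/40.00 = 8.329.
Q̇_max = COP_Carnot × Ẇ = 8.329 × 0.7390 kW = 6.155 kW.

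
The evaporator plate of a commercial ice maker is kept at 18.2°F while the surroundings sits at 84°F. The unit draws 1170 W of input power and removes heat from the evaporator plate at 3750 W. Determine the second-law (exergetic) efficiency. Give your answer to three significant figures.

COP_actual = Q̇_C/Ẇ = 3750/1170 = 3.205.
In absolute terms T_C = 265.48 K and T_H = 302.04 K, so ΔT = 36.56 K.
COP_Carnot = T_C/ΔT = 265.48/36.56 = 7.262.
η_II = COP_actual/COP_Carnot = 3.205/7.262 = 0.4413.

0.441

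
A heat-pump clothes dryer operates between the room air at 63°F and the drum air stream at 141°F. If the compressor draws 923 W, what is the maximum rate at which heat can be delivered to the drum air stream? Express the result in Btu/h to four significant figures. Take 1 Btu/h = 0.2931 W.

24250 Btu/h

In absolute terms T_C = 290.37 K and T_H = 333.71 K, so ΔT = 43.33 K.
COP_Carnot = T_H/ΔT = 333.71/43.33 = 7.701.
Q̇_max = COP_Carnot × Ẇ = 7.701 × 923.0 W = 7108 W = 24250 Btu/h.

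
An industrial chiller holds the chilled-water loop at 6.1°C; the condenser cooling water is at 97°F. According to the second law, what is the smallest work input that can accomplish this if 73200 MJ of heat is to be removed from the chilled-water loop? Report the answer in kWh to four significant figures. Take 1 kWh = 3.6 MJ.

2185 kWh

In absolute terms T_C = 279.25 K and T_H = 309.26 K, so ΔT = 30.01 K.
The reversible limit is COP_R = T_C/ΔT = 9.305, so W_min = Q_C/COP = Q_C·ΔT/T_C.
W_min = 73200 × 30.01/279.25 = 7867 MJ = 2185 kWh.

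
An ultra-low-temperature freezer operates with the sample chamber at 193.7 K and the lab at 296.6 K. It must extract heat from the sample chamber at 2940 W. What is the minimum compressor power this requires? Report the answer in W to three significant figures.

1560 W

The reservoir spacing is ΔT = 296.6 − 193.7 = 102.9 K.
COP_Carnot = T_C/ΔT = 193.70/102.9 = 1.882.
Ẇ_min = Q̇/COP_Carnot = 2940/1.882 = 1562 W.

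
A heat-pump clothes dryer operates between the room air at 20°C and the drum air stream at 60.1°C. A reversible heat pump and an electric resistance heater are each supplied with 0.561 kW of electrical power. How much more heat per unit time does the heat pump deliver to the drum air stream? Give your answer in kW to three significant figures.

In absolute terms T_C = 293.15 K and T_H = 333.25 K, so ΔT = 40.10 K.
COP_Carnot = T_H/ΔT = 333.25/40.10 = 8.310.
The heat pump delivers Q̇_H = COP × Ẇ = 4.662 kW; the resistance heater delivers Ẇ = 0.5610 kW.
Extra = (COP − 1)·Ẇ = 4.101 kW.

4.10 kW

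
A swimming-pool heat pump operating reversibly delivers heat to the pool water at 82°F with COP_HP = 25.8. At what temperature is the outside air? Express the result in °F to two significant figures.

61 °F

COP_HP = T_H/(T_H − T_C) gives T_H − T_C = T_H/COP.
With T_H = 300.93 K, T_C = 300.93 × (1 − 1/25.8) = 289.26 K.
Converting, 289.26 K = 61.01°F.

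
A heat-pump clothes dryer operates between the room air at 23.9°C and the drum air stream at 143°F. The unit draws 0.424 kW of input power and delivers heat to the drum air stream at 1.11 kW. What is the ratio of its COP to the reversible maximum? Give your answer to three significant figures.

COP_actual = Q̇_H/Ẇ = 1.110/0.4240 = 2.618.
In absolute terms T_C = 297.05 K and T_H = 334.82 K, so ΔT = 37.77 K.
COP_Carnot = T_H/ΔT = 334.82/37.77 = 8.865.
η_II = COP_actual/COP_Carnot = 2.618/8.865 = 0.2953.

0.295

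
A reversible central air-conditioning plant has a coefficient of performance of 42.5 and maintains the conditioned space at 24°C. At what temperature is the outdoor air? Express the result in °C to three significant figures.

31.0 °C

COP_R = T_C/(T_H − T_C) gives T_H − T_C = T_C/COP.
With T_C = 297.15 K, T_H = 297.15 × (1 + 1/42.5) = 304.14 K.
Converting, 304.14 K = 30.99°C.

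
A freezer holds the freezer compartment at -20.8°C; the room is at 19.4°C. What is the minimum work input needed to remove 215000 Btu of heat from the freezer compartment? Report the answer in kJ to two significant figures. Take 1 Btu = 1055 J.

36000 kJ

In absolute terms T_C = 252.35 K and T_H = 292.55 K, so ΔT = 40.20 K.
The reversible limit is COP_R = T_C/ΔT = 6.277, so W_min = Q_C/COP = Q_C·ΔT/T_C.
W_min = 215000 × 40.20/252.35 = 34250 Btu = 36130 kJ.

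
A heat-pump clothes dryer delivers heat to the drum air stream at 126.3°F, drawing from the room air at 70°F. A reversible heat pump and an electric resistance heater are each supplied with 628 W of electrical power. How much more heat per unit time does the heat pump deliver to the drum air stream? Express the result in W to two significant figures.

5900 W

In absolute terms T_C = 294.26 K and T_H = 325.54 K, so ΔT = 31.28 K.
COP_Carnot = T_H/ΔT = 325.54/31.28 = 10.41.
The heat pump delivers Q̇_H = COP × Ẇ = 6536 W; the resistance heater delivers Ẇ = 628.0 W.
Extra = (COP − 1)·Ẇ = 5908 W.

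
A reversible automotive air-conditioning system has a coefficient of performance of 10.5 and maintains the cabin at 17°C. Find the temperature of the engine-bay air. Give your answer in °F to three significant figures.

112 °F

COP_R = T_C/(T_H − T_C) gives T_H − T_C = T_C/COP.
With T_C = 290.15 K, T_H = 290.15 × (1 + 1/10.5) = 317.78 K.
Converting, 317.78 K = 112.34°F.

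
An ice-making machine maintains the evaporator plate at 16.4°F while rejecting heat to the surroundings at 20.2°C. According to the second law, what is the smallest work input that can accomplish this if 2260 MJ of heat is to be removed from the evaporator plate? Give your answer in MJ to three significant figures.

247 MJ

In absolute terms T_C = 264.48 K and T_H = 293.35 K, so ΔT = 28.87 K.
The reversible limit is COP_R = T_C/ΔT = 9.162, so W_min = Q_C/COP = Q_C·ΔT/T_C.
W_min = 2260 × 28.87/264.48 = 246.7 MJ.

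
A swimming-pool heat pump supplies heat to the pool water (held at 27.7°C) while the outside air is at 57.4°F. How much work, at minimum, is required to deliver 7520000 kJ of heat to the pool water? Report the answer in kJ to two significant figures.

In absolute terms T_C = 287.26 K and T_H = 300.85 K, so ΔT = 13.59 K.
The reversible limit is COP_HP = T_H/ΔT = 22.14, so W_min = Q_H/COP = Q_H·ΔT/T_H.
W_min = 7520000 × 13.59/300.85 = 339700 kJ.

340000 kJ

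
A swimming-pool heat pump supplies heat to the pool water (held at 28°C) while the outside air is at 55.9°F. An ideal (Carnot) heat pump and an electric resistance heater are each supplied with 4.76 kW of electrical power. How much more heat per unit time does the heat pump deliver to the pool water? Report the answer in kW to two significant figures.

93 kW

In absolute terms T_C = 286.43 K and T_H = 301.15 K, so ΔT = 14.72 K.
COP_Carnot = T_H/ΔT = 301.15/14.72 = 20.46.
The heat pump delivers Q̇_H = COP × Ẇ = 97.37 kW; the resistance heater delivers Ẇ = 4.760 kW.
Extra = (COP − 1)·Ẇ = 92.61 kW.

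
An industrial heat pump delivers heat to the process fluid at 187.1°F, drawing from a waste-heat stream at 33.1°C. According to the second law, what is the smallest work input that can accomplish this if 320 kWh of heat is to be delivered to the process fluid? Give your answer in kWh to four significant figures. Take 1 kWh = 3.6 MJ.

47.26 kWh

In absolute terms T_C = 306.25 K and T_H = 359.32 K, so ΔT = 53.07 K.
The reversible limit is COP_HP = T_H/ΔT = 6.771, so W_min = Q_H/COP = Q_H·ΔT/T_H.
W_min = 320.0 × 53.07/359.32 = 47.26 kWh.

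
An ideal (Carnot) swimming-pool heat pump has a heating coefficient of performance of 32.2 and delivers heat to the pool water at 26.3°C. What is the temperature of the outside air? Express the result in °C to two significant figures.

COP_HP = T_H/(T_H − T_C) gives T_H − T_C = T_H/COP.
With T_H = 299.45 K, T_C = 299.45 × (1 − 1/32.2) = 290.15 K.
Converting, 290.15 K = 17.00°C.

17 °C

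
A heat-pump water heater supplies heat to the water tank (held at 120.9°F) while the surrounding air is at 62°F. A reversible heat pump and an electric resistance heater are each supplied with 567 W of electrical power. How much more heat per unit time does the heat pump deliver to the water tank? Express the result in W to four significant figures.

In absolute terms T_C = 289.82 K and T_H = 322.54 K, so ΔT = 32.72 K.
COP_Carnot = T_H/ΔT = 322.54/32.72 = 9.857.
The heat pump delivers Q̇_H = COP × Ẇ = 5589 W; the resistance heater delivers Ẇ = 567.0 W.
Extra = (COP − 1)·Ẇ = 5022 W.

5022 W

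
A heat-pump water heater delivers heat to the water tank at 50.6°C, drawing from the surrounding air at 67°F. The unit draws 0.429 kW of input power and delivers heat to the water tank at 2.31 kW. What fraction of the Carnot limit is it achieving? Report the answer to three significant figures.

0.518

COP_actual = Q̇_H/Ẇ = 2.310/0.4290 = 5.385.
In absolute terms T_C = 292.59 K and T_H = 323.75 K, so ΔT = 31.16 K.
COP_Carnot = T_H/ΔT = 323.75/31.16 = 10.39.
η_II = COP_actual/COP_Carnot = 5.385/10.39 = 0.5182.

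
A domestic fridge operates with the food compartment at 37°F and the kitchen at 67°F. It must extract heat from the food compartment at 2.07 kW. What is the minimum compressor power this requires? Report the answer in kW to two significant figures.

In absolute terms T_C = 275.93 K and T_H = 292.59 K, so ΔT = 16.67 K.
COP_Carnot = T_C/ΔT = 275.93/16.67 = 16.56.
Ẇ_min = Q̇/COP_Carnot = 2.070/16.56 = 0.1250 kW.

0.13 kW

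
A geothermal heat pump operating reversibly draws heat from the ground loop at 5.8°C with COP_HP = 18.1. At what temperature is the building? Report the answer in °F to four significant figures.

COP_HP = T_H/(T_H − T_C) rearranges to T_H = COP·T_C/(COP − 1).
With T_C = 278.95 K, T_H = 18.1 × 278.95/17.10 = 295.26 K.
Converting, 295.26 K = 71.80°F.

71.80 °F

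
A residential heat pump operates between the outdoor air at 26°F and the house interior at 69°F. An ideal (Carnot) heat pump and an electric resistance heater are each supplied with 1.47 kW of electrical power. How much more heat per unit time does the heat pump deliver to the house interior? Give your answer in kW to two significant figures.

17 kW

In absolute terms T_C = 269.82 K and T_H = 293.71 K, so ΔT = 23.89 K.
COP_Carnot = T_H/ΔT = 293.71/23.89 = 12.29.
The heat pump delivers Q̇_H = COP × Ẇ = 18.07 kW; the resistance heater delivers Ẇ = 1.470 kW.
Extra = (COP − 1)·Ẇ = 16.60 kW.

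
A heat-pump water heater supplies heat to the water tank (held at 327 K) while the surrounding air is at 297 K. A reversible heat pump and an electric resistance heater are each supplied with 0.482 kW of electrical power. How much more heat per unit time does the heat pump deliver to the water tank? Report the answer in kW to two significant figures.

The reservoir spacing is ΔT = 327 − 297 = 30.00 K.
COP_Carnot = T_H/ΔT = 327.00/30.00 = 10.90.
The heat pump delivers Q̇_H = COP × Ẇ = 5.254 kW; the resistance heater delivers Ẇ = 0.4820 kW.
Extra = (COP − 1)·Ẇ = 4.772 kW.

4.8 kW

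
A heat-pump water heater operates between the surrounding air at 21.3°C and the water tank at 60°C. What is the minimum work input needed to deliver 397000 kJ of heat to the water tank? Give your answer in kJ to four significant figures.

46120 kJ

In absolute terms T_C = 294.45 K and T_H = 333.15 K, so ΔT = 38.70 K.
The reversible limit is COP_HP = T_H/ΔT = 8.609, so W_min = Q_H/COP = Q_H·ΔT/T_H.
W_min = 397000 × 38.70/333.15 = 46120 kJ.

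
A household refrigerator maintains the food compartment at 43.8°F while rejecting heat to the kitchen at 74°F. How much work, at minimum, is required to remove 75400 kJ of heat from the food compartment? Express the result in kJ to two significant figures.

In absolute terms T_C = 279.71 K and T_H = 296.48 K, so ΔT = 16.78 K.
The reversible limit is COP_R = T_C/ΔT = 16.67, so W_min = Q_C/COP = Q_C·ΔT/T_C.
W_min = 75400 × 16.78/279.71 = 4523 kJ.

4500 kJ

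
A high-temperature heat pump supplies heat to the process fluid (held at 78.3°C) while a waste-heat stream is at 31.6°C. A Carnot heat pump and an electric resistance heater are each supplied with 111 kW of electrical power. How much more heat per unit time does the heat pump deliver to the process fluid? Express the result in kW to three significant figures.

724 kW

In absolute terms T_C = 304.75 K and T_H = 351.45 K, so ΔT = 46.70 K.
COP_Carnot = T_H/ΔT = 351.45/46.70 = 7.526.
The heat pump delivers Q̇_H = COP × Ẇ = 835.4 kW; the resistance heater delivers Ẇ = 111.0 kW.
Extra = (COP − 1)·Ẇ = 724.4 kW.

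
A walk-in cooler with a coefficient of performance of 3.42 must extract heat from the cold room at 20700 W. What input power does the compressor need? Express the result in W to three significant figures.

Ẇ = Q̇_C/COP = 20700/3.42 = 6053 W.

6050 W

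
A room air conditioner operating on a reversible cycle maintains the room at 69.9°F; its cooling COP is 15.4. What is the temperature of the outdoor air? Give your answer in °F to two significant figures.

COP_R = T_C/(T_H − T_C) gives T_H − T_C = T_C/COP.
With T_C = 294.21 K, T_H = 294.21 × (1 + 1/15.4) = 313.31 K.
Converting, 313.31 K = 104.29°F.

100 °F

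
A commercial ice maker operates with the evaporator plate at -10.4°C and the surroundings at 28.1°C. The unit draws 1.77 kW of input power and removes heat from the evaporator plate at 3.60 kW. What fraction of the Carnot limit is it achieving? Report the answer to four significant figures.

0.2980

COP_actual = Q̇_C/Ẇ = 3.600/1.770 = 2.034.
In absolute terms T_C = 262.75 K and T_H = 301.25 K, so ΔT = 38.50 K.
COP_Carnot = T_C/ΔT = 262.75/38.50 = 6.825.
η_II = COP_actual/COP_Carnot = 2.034/6.825 = 0.2980.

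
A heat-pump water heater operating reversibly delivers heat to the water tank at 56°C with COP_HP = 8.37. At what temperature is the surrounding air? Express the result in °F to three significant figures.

62.0 °F

COP_HP = T_H/(T_H − T_C) gives T_H − T_C = T_H/COP.
With T_H = 329.15 K, T_C = 329.15 × (1 − 1/8.37) = 289.83 K.
Converting, 289.83 K = 62.02°F.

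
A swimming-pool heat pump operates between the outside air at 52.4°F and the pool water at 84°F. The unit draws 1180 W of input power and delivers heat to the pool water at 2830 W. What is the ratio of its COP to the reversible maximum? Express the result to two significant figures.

COP_actual = Q̇_H/Ẇ = 2830/1180 = 2.398.
In absolute terms T_C = 284.48 K and T_H = 302.04 K, so ΔT = 17.56 K.
COP_Carnot = T_H/ΔT = 302.04/17.56 = 17.20.
η_II = COP_actual/COP_Carnot = 2.398/17.20 = 0.1394.

0.14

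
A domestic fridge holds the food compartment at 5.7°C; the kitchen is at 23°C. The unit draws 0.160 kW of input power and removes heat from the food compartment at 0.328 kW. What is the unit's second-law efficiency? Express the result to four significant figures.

0.1272

COP_actual = Q̇_C/Ẇ = 0.3280/0.1600 = 2.050.
In absolute terms T_C = 278.85 K and T_H = 296.15 K, so ΔT = 17.30 K.
COP_Carnot = T_C/ΔT = 278.85/17.30 = 16.12.
η_II = COP_actual/COP_Carnot = 2.050/16.12 = 0.1272.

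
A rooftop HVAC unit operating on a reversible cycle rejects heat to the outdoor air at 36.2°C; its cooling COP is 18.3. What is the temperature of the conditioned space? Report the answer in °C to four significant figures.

For a Carnot refrigerator COP_R = T_C/(T_H − T_C), so T_C = COP·T_H/(1 + COP).
With T_H = 309.35 K, T_C = 18.3 × 309.35/19.30 = 293.32 K.
Converting, 293.32 K = 20.17°C.

20.17 °C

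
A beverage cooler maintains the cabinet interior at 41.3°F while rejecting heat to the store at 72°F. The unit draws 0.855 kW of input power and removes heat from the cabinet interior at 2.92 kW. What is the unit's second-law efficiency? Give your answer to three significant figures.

0.209

COP_actual = Q̇_C/Ẇ = 2.920/0.8550 = 3.415.
In absolute terms T_C = 278.32 K and T_H = 295.37 K, so ΔT = 17.06 K.
COP_Carnot = T_C/ΔT = 278.32/17.06 = 16.32.
η_II = COP_actual/COP_Carnot = 3.415/16.32 = 0.2093.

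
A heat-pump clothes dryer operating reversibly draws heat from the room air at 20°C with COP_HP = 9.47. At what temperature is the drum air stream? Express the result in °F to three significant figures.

COP_HP = T_H/(T_H − T_C) rearranges to T_H = COP·T_C/(COP − 1).
With T_C = 293.15 K, T_H = 9.47 × 293.15/8.470 = 327.76 K.
Converting, 327.76 K = 130.30°F.

130 °F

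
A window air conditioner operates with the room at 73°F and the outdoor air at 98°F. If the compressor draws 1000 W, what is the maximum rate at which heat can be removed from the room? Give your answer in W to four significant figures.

21310 W

In absolute terms T_C = 295.93 K and T_H = 309.82 K, so ΔT = 13.89 K.
COP_Carnot = T_C/ΔT = 295.93/13.89 = 21.31.
Q̇_max = COP_Carnot × Ẇ = 21.31 × 1000 W = 21310 W.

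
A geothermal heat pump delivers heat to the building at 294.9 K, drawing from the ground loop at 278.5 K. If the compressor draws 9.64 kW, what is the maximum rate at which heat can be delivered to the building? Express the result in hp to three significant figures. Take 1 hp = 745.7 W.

The reservoir spacing is ΔT = 294.9 − 278.5 = 16.40 K.
COP_Carnot = T_H/ΔT = 294.90/16.40 = 17.98.
Q̇_max = COP_Carnot × Ẇ = 17.98 × 9.640 kW = 173.3 kW = 232.5 hp.

232 hp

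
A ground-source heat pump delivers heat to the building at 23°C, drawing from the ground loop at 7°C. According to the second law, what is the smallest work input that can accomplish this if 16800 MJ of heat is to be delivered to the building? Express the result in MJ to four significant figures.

907.6 MJ

In absolute terms T_C = 280.15 K and T_H = 296.15 K, so ΔT = 16.00 K.
The reversible limit is COP_HP = T_H/ΔT = 18.51, so W_min = Q_H/COP = Q_H·ΔT/T_H.
W_min = 16800 × 16.00/296.15 = 907.6 MJ.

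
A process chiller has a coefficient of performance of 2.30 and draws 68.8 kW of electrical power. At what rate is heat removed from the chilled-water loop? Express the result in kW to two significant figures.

160 kW

Q̇_C = COP × Ẇ = 2.30 × 68.80 = 158.2 kW.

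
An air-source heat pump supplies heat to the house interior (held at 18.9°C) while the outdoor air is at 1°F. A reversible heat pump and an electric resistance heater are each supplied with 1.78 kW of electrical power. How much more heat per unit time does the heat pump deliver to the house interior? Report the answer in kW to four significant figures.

In absolute terms T_C = 255.93 K and T_H = 292.05 K, so ΔT = 36.12 K.
COP_Carnot = T_H/ΔT = 292.05/36.12 = 8.085.
The heat pump delivers Q̇_H = COP × Ẇ = 14.39 kW; the resistance heater delivers Ẇ = 1.780 kW.
Extra = (COP − 1)·Ẇ = 12.61 kW.

12.61 kW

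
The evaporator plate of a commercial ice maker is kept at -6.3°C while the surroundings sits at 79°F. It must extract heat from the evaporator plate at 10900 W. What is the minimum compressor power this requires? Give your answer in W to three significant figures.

1320 W

In absolute terms T_C = 266.85 K and T_H = 299.26 K, so ΔT = 32.41 K.
COP_Carnot = T_C/ΔT = 266.85/32.41 = 8.233.
Ẇ_min = Q̇/COP_Carnot = 10900/8.233 = 1324 W.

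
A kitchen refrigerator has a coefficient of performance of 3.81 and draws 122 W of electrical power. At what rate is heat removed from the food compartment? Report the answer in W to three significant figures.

Q̇_C = COP × Ẇ = 3.81 × 122.0 = 464.8 W.

465 W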